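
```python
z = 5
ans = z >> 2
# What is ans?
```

Trace:
`z = 5` → z = 5
`ans = z >> 2` → ans = 1
So ans = 1

Answer: 1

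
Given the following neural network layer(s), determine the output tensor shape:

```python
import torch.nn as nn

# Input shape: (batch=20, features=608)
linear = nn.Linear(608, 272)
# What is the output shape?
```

Input: (20, 608) -> Output: (20, 272)

Answer: (20, 272)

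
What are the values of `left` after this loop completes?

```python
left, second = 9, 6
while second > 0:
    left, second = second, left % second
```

GCD of 9 and 6
`left` takes the values: 9 → 6 → 3

Answer: 3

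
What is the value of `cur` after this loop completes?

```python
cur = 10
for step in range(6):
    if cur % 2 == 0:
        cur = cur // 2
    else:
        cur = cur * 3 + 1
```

Collatz-style transformation from 10
`cur` takes the values: 10 → 5 → 16 → 8 → 4 → 2 → 1

Answer: 1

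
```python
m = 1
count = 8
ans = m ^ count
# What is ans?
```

Trace:
`m = 1` → m = 1
`count = 8` → count = 8
`ans = m ^ count` → ans = 9
So ans = 9

Answer: 9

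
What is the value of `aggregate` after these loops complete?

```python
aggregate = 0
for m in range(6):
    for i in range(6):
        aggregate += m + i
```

Sum of all m+i for m,i in 6x6
`aggregate` takes the values: 0 → 1 → 3 → 6 → 10 → 15 → 16 → 18 → 21 → 25 → 30 → 36 → 38 → 41 → 45 → 50 → 56 → 63 → 66 → 70 → 75 → 81 → 88 → 96 → 100 → 105 → 111 → 118 → 126 → 135 → 140 → 146 → 153 → 161 → 170 → 180

Answer: 180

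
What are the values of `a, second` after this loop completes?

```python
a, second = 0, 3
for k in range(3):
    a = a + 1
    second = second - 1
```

a goes 0→3, second goes 3→0
`a, second` takes the values: (0, 3) → (1, 3) → (1, 2) → (2, 2) → (2, 1) → (3, 1) → (3, 0)

Answer: 3, 0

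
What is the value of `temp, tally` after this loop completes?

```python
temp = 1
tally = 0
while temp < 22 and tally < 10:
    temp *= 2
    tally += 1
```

Double until >= 22 or 10 iterations
`temp, tally` takes the values: (1, 0) → (2, 0) → (2, 1) → (4, 1) → (4, 2) → (8, 2) → (8, 3) → (16, 3) → (16, 4) → (32, 4) → (32, 5)

Answer: 32, 5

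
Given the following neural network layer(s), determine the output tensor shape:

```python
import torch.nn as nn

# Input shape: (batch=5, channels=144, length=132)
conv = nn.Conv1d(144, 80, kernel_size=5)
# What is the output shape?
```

Input: (5, 144, 132) -> Output: (5, 80, 128)

Answer: (5, 80, 128)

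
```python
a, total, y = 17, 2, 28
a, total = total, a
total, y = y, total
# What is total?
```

Trace:
`a, total, y = 17, 2, 28` → a = 17; total = 2; y = 28
`a, total = total, a` → a = 2; total = 17
`total, y = y, total` → total = 28; y = 17
So total = 28

Answer: 28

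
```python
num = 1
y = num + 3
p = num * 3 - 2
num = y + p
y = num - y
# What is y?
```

Trace:
`num = 1` → num = 1
`y = num + 3` → y = 4
`p = num * 3 - 2` → p = 1
`num = y + p` → num = 5
`y = num - y` → y = 1
So y = 1

Answer: 1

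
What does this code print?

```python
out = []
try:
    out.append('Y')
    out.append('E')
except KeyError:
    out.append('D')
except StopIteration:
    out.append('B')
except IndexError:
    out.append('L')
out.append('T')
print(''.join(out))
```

Execution trace: 'Y' (try body) → 'E' (try body, no exception) → 'T' (after the try/except). Output: YET

Answer: YET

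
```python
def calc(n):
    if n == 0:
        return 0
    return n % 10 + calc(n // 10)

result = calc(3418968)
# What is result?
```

Sum of digits of 3418968: 8 + 6 + 9 + 8 + 1 + 4 + 3 = 39

Answer: 39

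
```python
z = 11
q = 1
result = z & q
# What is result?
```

Trace:
`z = 11` → z = 11
`q = 1` → q = 1
`result = z & q` → result = 1
So result = 1

Answer: 1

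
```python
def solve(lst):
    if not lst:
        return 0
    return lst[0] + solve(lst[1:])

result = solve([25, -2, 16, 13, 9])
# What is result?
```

25 + (-2) + 16 + 13 + 9 + 0 = 61

Answer: 61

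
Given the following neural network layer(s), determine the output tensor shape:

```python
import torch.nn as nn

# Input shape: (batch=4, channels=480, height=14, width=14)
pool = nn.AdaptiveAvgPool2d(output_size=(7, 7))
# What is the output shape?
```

Input: (4, 480, 14, 14) -> Output: (4, 480, 7, 7)

Answer: (4, 480, 7, 7)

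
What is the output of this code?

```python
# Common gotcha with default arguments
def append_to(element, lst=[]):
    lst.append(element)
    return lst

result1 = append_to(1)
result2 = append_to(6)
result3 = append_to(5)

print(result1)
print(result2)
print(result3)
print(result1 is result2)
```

Key concept: mutable default argument gotcha.
Step by step:
`result1 = append_to(1)` → result1 = [1]
`result2 = append_to(6)` → result1 = [1, 6] (same object as result2); result2 = [1, 6] (same object as result1)
`result3 = append_to(5)` → result1 = [1, 6, 5] (same object as result2, result3); result2 = [1, 6, 5] (same object as result1, result3); result3 = [1, 6, 5] (same object as result1, result2)
`print(result1)` → prints [1, 6, 5]
`print(result2)` → prints [1, 6, 5]
`print(result3)` → prints [1, 6, 5]
`print(result1 is result2)` → prints True

Answer:
[1, 6, 5]
[1, 6, 5]
[1, 6, 5]
True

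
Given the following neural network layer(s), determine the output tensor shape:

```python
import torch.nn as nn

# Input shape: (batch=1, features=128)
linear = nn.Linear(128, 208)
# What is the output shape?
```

Input: (1, 128) -> Output: (1, 208)

Answer: (1, 208)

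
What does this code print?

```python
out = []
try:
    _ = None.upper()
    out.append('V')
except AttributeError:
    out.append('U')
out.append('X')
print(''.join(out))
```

Execution trace: 'U' (except AttributeError) → 'X' (after the try/except). Output: UX

Answer: UX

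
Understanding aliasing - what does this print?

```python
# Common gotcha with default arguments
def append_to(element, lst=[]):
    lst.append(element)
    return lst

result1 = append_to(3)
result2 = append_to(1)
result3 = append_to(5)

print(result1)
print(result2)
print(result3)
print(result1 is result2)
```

Key concept: mutable default argument gotcha.
Step by step:
`result1 = append_to(3)` → result1 = [3]
`result2 = append_to(1)` → result1 = [3, 1] (same object as result2); result2 = [3, 1] (same object as result1)
`result3 = append_to(5)` → result1 = [3, 1, 5] (same object as result2, result3); result2 = [3, 1, 5] (same object as result1, result3); result3 = [3, 1, 5] (same object as result1, result2)
`print(result1)` → prints [3, 1, 5]
`print(result2)` → prints [3, 1, 5]
`print(result3)` → prints [3, 1, 5]
`print(result1 is result2)` → prints True

Answer:
[3, 1, 5]
[3, 1, 5]
[3, 1, 5]
True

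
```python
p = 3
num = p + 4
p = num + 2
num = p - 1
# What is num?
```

Trace:
`p = 3` → p = 3
`num = p + 4` → num = 7
`p = num + 2` → p = 9
`num = p - 1` → num = 8
So num = 8

Answer: 8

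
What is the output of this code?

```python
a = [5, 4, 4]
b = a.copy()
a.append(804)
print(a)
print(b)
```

Key concept: list.copy() creates independent copy.
Step by step:
`a = [5, 4, 4]` → a = [5, 4, 4]
`b = a.copy()` → b = [5, 4, 4]
`a.append(804)` → a = [5, 4, 4, 804]
`print(a)` → prints [5, 4, 4, 804]
`print(b)` → prints [5, 4, 4]

Answer:
[5, 4, 4, 804]
[5, 4, 4]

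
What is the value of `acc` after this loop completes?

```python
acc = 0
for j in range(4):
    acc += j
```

Sum of 0 to 3 = 6
`acc` takes the values: 0 → 1 → 3 → 6

Answer: 6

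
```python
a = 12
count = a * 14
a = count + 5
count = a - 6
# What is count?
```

Trace:
`a = 12` → a = 12
`count = a * 14` → count = 168
`a = count + 5` → a = 173
`count = a - 6` → count = 167
So count = 167

Answer: 167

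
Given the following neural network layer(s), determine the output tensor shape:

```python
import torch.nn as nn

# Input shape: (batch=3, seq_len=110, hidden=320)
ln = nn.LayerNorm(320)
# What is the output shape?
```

Input: (3, 110, 320) -> Output: (3, 110, 320)

Answer: (3, 110, 320)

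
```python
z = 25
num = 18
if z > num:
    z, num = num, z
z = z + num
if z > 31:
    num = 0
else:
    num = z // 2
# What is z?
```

Trace:
`z = 25` → z = 25
`num = 18` → num = 18
`if z > num: ...` → z > num is True → z = 18; num = 25
`z = z + num` → z = 43
`if z > 31: ...` → z > 31 is True → num = 0
So z = 43

Answer: 43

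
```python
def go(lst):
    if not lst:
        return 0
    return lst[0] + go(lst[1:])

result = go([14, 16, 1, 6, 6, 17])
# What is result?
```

14 + 16 + 1 + 6 + 6 + 17 + 0 = 60

Answer: 60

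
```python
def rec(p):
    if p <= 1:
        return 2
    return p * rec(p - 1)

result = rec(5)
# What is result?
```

rec(5) = 5 * 4 * 3 * 2 * 2 = 240

Answer: 240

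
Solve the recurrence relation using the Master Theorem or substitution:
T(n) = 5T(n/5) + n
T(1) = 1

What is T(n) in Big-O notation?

By Master Theorem: a=5, b=5, f(n)=n. Since log_5(5) = 1 and f(n) = Θ(n^1), Case 2 applies. T(n) = O(n log n).

Answer: O(n log n)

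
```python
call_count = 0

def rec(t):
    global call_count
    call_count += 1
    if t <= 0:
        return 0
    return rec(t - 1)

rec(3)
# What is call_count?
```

Linear recursion stepping by 1: 4 calls from t=3 down to ≤0.

Answer: 4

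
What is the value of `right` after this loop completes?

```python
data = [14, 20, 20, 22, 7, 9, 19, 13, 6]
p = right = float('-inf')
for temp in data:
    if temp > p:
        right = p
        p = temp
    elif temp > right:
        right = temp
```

Second largest (with repeats) in [14, 20, 20, 22, 7, 9, 19, 13, 6]
`right` takes the values: -inf → 14 → 20

Answer: 20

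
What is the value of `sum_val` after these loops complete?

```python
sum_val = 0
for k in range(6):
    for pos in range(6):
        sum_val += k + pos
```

Sum of all k+pos for k,pos in 6x6
`sum_val` takes the values: 0 → 1 → 3 → 6 → 10 → 15 → 16 → 18 → 21 → 25 → 30 → 36 → 38 → 41 → 45 → 50 → 56 → 63 → 66 → 70 → 75 → 81 → 88 → 96 → 100 → 105 → 111 → 118 → 126 → 135 → 140 → 146 → 153 → 161 → 170 → 180

Answer: 180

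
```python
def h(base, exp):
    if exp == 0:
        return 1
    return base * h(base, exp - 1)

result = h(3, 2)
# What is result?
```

h(3, 2) = 3 * 3 = 9

Answer: 9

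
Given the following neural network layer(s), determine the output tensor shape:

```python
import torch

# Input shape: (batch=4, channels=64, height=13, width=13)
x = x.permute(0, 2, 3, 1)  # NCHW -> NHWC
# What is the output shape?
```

Input: (4, 64, 13, 13) -> Output: (4, 13, 13, 64)

Answer: (4, 13, 13, 64)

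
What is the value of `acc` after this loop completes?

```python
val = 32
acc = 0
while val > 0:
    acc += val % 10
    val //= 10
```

Sum digits of 32
`acc` takes the values: 0 → 2 → 5

Answer: 5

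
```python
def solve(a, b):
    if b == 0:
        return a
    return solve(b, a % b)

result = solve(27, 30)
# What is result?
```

solve(27, 30) -> solve(30, 27) -> solve(27, 3) -> solve(3, 0) -> 3

Answer: 3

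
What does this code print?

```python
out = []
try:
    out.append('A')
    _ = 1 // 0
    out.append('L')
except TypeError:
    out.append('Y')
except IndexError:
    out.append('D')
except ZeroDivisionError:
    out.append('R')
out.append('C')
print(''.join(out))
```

Execution trace: 'A' (try body) → 'R' (except ZeroDivisionError) → 'C' (after the try/except). Output: ARC

Answer: ARC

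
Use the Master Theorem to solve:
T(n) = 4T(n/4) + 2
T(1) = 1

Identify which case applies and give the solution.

a=4, b=4, f(n)=2. log_4(4) = 1. Since c=0 < 1, Case 1 applies: T(n) = Θ(n^log_b(a)) = O(n).

Answer: O(n) - Case 1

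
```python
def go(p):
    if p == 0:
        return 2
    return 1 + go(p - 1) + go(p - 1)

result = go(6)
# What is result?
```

go(p) = 1 + 2·go(p-1), go(0)=2. Closed form: (2+1)·2^6 - 1 = 191.

Answer: 191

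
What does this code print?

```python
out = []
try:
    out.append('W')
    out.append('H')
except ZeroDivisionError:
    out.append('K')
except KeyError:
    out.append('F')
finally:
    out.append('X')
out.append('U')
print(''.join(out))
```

Execution trace: 'W' (try body) → 'H' (try body, no exception) → 'X' (finally) → 'U' (after the try/except). Output: WHXU

Answer: WHXU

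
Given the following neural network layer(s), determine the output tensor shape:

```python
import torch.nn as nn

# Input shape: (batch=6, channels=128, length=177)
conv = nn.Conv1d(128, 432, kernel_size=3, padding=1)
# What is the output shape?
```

Input: (6, 128, 177) -> Output: (6, 432, 177)

Answer: (6, 432, 177)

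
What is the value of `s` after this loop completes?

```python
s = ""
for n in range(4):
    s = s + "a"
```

Repeat 'a' 4 times
`s` takes the values: "" → "a" → "aa" → "aaa" → "aaaa"

Answer: "aaaa"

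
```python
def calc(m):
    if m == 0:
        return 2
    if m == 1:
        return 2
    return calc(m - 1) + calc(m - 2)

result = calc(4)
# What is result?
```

Build up from base cases: calc(0)=2, calc(1)=2, calc(2)=4, calc(3)=6, calc(4)=10

Answer: 10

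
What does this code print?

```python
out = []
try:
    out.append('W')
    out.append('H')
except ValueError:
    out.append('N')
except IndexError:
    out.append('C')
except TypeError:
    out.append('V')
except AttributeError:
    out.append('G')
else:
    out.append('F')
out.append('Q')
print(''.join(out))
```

Execution trace: 'W' (try body) → 'H' (try body, no exception) → 'F' (else) → 'Q' (after the try/except). Output: WHFQ

Answer: WHFQ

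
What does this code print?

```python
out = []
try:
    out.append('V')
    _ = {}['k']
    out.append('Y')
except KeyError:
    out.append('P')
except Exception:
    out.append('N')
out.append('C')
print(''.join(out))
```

Execution trace: 'V' (try body) → 'P' (except KeyError) → 'C' (after the try/except). Output: VPC

Answer: VPC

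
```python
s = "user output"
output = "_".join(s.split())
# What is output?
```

Trace:
`s = "user output"` → s = 'user output'
`output = "_".join(s.split())` → output = 'user_output'
So output = 'user_output'

Answer: 'user_output'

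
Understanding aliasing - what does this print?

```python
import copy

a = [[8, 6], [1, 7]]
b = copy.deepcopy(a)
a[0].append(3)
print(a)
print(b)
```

Key concept: deep copy is fully independent.
Step by step:
`a = [[8, 6], [1, 7]]` → a = [[8, 6], [1, 7]]
`b = copy.deepcopy(a)` → b = [[8, 6], [1, 7]]
`a[0].append(3)` → a = [[8, 6, 3], [1, 7]]
`print(a)` → prints [[8, 6, 3], [1, 7]]
`print(b)` → prints [[8, 6], [1, 7]]

Answer:
[[8, 6, 3], [1, 7]]
[[8, 6], [1, 7]]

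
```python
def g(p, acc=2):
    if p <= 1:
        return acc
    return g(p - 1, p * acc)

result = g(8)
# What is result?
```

Accumulator trace (n, acc): (8, 2) -> (7, 16) -> (6, 112) -> (5, 672) -> (4, 3360) -> (3, 13440) -> (2, 40320) -> (1, 80640) -> return 80640

Answer: 80640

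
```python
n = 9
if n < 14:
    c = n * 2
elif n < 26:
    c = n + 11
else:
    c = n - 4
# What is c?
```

Trace:
`n = 9` → n = 9
`if n < 14: ...` → n < 14 is True → c = 18
So c = 18

Answer: 18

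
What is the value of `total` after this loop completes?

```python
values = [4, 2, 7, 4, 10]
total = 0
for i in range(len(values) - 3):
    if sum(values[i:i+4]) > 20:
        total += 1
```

Count windows with sum > 20
`total` takes the values: 0 → 1

Answer: 1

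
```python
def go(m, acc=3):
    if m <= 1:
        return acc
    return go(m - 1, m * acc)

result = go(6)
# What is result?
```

Accumulator trace (n, acc): (6, 3) -> (5, 18) -> (4, 90) -> (3, 360) -> (2, 1080) -> (1, 2160) -> return 2160

Answer: 2160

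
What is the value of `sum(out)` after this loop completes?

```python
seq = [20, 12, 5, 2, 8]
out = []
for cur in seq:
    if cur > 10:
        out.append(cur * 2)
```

Sum of doubled values > 10
`out` takes the values: [] → [40] → [40, 24]
So `sum(out)` = 64

Answer: 64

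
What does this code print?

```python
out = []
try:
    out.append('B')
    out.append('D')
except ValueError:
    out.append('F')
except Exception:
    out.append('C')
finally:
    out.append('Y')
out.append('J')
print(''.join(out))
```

Execution trace: 'B' (try body) → 'D' (try body, no exception) → 'Y' (finally) → 'J' (after the try/except). Output: BDYJ

Answer: BDYJ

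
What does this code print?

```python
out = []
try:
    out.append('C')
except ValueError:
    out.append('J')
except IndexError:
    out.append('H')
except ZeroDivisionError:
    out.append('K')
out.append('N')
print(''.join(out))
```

Execution trace: 'C' (try body, no exception) → 'N' (after the try/except). Output: CN

Answer: CN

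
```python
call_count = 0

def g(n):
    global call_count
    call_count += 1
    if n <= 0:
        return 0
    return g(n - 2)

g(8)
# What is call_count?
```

Linear recursion stepping by 2: 5 calls from n=8 down to ≤0.

Answer: 5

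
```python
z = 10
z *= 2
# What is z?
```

Trace:
`z = 10` → z = 10
`z *= 2` → z = 20
So z = 20

Answer: 20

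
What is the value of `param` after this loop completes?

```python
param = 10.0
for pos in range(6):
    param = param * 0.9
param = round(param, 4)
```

Exponential decay: 10.0 * 0.9^6
`param` takes the values: 10.0 → 9.0 → 8.1 → 7.29 → 6.561 → 5.9049 → 5.31441 → 5.3144

Answer: 5.3144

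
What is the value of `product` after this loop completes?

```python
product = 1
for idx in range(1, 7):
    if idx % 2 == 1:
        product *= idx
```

Product of odd numbers 1 to 6
`product` takes the values: 1 → 3 → 15

Answer: 15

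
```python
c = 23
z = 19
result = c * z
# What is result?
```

Trace:
`c = 23` → c = 23
`z = 19` → z = 19
`result = c * z` → result = 437
So result = 437

Answer: 437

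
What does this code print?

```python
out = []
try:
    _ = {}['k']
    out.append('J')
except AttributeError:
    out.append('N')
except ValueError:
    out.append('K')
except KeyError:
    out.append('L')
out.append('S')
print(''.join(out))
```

Execution trace: 'L' (except KeyError) → 'S' (after the try/except). Output: LS

Answer: LS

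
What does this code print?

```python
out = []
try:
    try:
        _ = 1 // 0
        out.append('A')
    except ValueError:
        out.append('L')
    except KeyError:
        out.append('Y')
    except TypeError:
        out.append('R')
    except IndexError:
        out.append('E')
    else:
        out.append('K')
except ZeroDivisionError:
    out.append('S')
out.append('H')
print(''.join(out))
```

Execution trace: 'S' (outer except ZeroDivisionError) → 'H' (after the try/except). Output: SH

Answer: SH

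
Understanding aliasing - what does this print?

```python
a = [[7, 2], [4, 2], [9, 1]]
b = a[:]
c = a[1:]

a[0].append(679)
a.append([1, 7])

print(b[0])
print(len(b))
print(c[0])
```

Key concept: slice with nested mutation.
Step by step:
`a = [[7, 2], [4, 2], [9, 1]]` → a = [[7, 2], [4, 2], [9, 1]]
`b = a[:]` → b = [[7, 2], [4, 2], [9, 1]]
`c = a[1:]` → c = [[4, 2], [9, 1]]
`a[0].append(679)` → a = [[7, 2, 679], [4, 2], [9, 1]]; b = [[7, 2, 679], [4, 2], [9, 1]]
`a.append([1, 7])` → a = [[7, 2, 679], [4, 2], [9, 1], [1, 7]]
`print(b[0])` → prints [7, 2, 679]
`print(len(b))` → prints 3
`print(c[0])` → prints [4, 2]

Answer:
[7, 2, 679]
3
[4, 2]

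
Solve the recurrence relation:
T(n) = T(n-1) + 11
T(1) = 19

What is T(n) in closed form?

Unrolling: T(n) = T(1) + 11·(n-1) = 19 + 11(n-1) = 11n + 8.

Answer: T(n) = 11n + 8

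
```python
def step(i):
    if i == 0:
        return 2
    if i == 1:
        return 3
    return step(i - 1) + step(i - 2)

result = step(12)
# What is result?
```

Build up from base cases: step(0)=2, step(1)=3, step(2)=5, step(3)=8, step(4)=13, step(5)=21, step(6)=34, ..., step(12)=610

Answer: 610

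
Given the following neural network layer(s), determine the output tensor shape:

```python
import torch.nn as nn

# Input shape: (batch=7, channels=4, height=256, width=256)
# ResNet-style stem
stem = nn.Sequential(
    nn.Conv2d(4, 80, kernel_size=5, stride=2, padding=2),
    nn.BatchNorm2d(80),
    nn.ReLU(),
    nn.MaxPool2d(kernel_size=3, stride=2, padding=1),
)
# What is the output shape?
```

Input: (7, 4, 256, 256) -> after Conv2d 5x5 stride=2: (7, 80, 128, 128) -> Output: (7, 80, 64, 64)

Answer: (7, 80, 64, 64)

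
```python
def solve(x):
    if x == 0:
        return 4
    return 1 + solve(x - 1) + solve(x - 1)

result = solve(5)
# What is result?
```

solve(x) = 1 + 2·solve(x-1), solve(0)=4. Closed form: (4+1)·2^5 - 1 = 159.

Answer: 159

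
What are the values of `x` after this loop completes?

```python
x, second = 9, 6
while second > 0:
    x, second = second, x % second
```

GCD of 9 and 6
`x` takes the values: 9 → 6 → 3

Answer: 3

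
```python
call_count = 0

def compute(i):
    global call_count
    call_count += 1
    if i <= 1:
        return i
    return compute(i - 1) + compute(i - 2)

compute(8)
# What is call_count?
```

Calls(i) = 1 + Calls(i-1) + Calls(i-2); Calls(0)=Calls(1)=1. For i=8 this gives 67.

Answer: 67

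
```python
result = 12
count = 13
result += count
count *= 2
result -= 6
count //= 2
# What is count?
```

Trace:
`result = 12` → result = 12
`count = 13` → count = 13
`result += count` → result = 25
`count *= 2` → count = 26
`result -= 6` → result = 19
`count //= 2` → count = 13
So count = 13

Answer: 13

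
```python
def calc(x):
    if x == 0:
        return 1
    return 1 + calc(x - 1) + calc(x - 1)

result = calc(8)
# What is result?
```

calc(x) = 1 + 2·calc(x-1), calc(0)=1. Closed form: (1+1)·2^8 - 1 = 511.

Answer: 511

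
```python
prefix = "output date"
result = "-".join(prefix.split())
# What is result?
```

Trace:
`prefix = "output date"` → prefix = 'output date'
`result = "-".join(prefix.split())` → result = 'output-date'
So result = 'output-date'

Answer: 'output-date'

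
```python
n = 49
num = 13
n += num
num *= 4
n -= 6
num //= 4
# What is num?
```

Trace:
`n = 49` → n = 49
`num = 13` → num = 13
`n += num` → n = 62
`num *= 4` → num = 52
`n -= 6` → n = 56
`num //= 4` → num = 13
So num = 13

Answer: 13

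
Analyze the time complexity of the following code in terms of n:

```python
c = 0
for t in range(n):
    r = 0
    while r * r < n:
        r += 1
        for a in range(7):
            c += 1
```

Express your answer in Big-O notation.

Each loop level contributes: n × √n × 1. Multiplying the contributions gives O(n√n).

Answer: O(n√n)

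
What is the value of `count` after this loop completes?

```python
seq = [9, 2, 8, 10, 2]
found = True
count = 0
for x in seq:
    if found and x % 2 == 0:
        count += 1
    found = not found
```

Count even values at even positions
`count` takes the values: 0 → 1 → 2

Answer: 2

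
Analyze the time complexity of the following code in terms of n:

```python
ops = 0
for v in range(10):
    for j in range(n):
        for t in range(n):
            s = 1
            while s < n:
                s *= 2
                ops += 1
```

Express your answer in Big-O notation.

Each loop level contributes: 1 × n × n × log n. Multiplying the contributions gives O(n^2 log n).

Answer: O(n^2 log n)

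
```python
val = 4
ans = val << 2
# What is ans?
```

Trace:
`val = 4` → val = 4
`ans = val << 2` → ans = 16
So ans = 16

Answer: 16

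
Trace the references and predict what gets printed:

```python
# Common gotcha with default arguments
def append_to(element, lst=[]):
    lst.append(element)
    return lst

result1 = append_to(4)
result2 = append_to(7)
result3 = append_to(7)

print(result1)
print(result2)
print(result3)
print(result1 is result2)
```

Key concept: mutable default argument gotcha.
Step by step:
`result1 = append_to(4)` → result1 = [4]
`result2 = append_to(7)` → result1 = [4, 7] (same object as result2); result2 = [4, 7] (same object as result1)
`result3 = append_to(7)` → result1 = [4, 7, 7] (same object as result2, result3); result2 = [4, 7, 7] (same object as result1, result3); result3 = [4, 7, 7] (same object as result1, result2)
`print(result1)` → prints [4, 7, 7]
`print(result2)` → prints [4, 7, 7]
`print(result3)` → prints [4, 7, 7]
`print(result1 is result2)` → prints True

Answer:
[4, 7, 7]
[4, 7, 7]
[4, 7, 7]
True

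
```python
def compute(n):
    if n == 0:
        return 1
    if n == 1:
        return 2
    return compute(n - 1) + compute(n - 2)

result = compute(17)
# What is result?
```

Build up from base cases: compute(0)=1, compute(1)=2, compute(2)=3, compute(3)=5, compute(4)=8, compute(5)=13, compute(6)=21, ..., compute(17)=4181

Answer: 4181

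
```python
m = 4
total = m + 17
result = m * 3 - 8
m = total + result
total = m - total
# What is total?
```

Trace:
`m = 4` → m = 4
`total = m + 17` → total = 21
`result = m * 3 - 8` → result = 4
`m = total + result` → m = 25
`total = m - total` → total = 4
So total = 4

Answer: 4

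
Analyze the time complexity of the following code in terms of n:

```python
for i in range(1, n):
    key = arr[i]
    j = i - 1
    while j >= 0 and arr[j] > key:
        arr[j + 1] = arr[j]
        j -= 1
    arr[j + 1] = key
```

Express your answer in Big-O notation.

This is Insertion sort. Time complexity: O(n²).

Answer: O(n²)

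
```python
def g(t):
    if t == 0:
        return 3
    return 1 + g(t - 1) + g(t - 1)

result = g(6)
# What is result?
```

g(t) = 1 + 2·g(t-1), g(0)=3. Closed form: (3+1)·2^6 - 1 = 255.

Answer: 255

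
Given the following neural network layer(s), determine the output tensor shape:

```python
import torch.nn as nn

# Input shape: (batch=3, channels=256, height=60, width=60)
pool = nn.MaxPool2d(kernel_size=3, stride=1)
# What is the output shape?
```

Input: (3, 256, 60, 60) -> Output: (3, 256, 58, 58)

Answer: (3, 256, 58, 58)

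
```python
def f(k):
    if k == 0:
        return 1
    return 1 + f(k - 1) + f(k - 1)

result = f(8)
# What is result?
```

f(k) = 1 + 2·f(k-1), f(0)=1. Closed form: (1+1)·2^8 - 1 = 511.

Answer: 511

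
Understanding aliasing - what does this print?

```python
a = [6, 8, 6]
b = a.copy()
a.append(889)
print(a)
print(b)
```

Key concept: list.copy() creates independent copy.
Step by step:
`a = [6, 8, 6]` → a = [6, 8, 6]
`b = a.copy()` → b = [6, 8, 6]
`a.append(889)` → a = [6, 8, 6, 889]
`print(a)` → prints [6, 8, 6, 889]
`print(b)` → prints [6, 8, 6]

Answer:
[6, 8, 6, 889]
[6, 8, 6]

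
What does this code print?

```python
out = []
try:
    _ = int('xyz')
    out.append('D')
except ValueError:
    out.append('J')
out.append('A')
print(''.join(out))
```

Execution trace: 'J' (except ValueError) → 'A' (after the try/except). Output: JA

Answer: JA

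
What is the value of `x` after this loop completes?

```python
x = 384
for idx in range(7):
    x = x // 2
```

Halve 7 times: 384 // 2^7 = 3
`x` takes the values: 384 → 192 → 96 → 48 → 24 → 12 → 6 → 3

Answer: 3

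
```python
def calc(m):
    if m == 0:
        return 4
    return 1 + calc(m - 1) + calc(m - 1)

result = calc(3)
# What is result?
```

calc(m) = 1 + 2·calc(m-1), calc(0)=4. Closed form: (4+1)·2^3 - 1 = 39.

Answer: 39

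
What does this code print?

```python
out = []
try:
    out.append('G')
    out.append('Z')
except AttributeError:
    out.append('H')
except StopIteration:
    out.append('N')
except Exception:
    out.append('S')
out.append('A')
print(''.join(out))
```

Execution trace: 'G' (try body) → 'Z' (try body, no exception) → 'A' (after the try/except). Output: GZA

Answer: GZA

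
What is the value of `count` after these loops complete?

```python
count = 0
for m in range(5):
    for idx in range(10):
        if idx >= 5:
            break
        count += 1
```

Inner breaks at 5, outer runs 5 times
`count` takes the values: 0 → 1 → 2 → 3 → 4 → 5 → 6 → 7 → 8 → 9 → 10 → 11 → 12 → 13 → 14 → 15 → 16 → 17 → 18 → 19 → 20 → 21 → 22 → 23 → 24 → 25

Answer: 25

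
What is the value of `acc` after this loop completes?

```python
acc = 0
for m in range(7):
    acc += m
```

Sum of 0 to 6 = 21
`acc` takes the values: 0 → 1 → 3 → 6 → 10 → 15 → 21

Answer: 21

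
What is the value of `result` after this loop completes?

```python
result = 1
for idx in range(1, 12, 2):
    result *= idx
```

Product of 1, 3, 5, ... up to 11
`result` takes the values: 1 → 3 → 15 → 105 → 945 → 10395

Answer: 10395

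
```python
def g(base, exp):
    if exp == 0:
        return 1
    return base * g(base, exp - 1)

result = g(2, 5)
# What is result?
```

g(2, 5) = 2 * 2 * 2 * 2 * 2 = 32

Answer: 32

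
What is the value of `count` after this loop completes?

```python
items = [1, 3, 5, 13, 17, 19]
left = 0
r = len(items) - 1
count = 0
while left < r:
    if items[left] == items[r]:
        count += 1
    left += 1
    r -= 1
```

Count matching pairs from ends
`count` takes the values: 0

Answer: 0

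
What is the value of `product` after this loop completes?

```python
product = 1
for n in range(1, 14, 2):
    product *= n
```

Product of 1, 3, 5, ... up to 13
`product` takes the values: 1 → 3 → 15 → 105 → 945 → 10395 → 135135

Answer: 135135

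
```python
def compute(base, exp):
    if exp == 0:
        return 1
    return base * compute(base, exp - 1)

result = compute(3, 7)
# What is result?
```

compute(3, 7) = 3 * 3 * 3 * 3 * 3 * 3 * 3 = 2187

Answer: 2187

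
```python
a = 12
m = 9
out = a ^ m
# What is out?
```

Trace:
`a = 12` → a = 12
`m = 9` → m = 9
`out = a ^ m` → out = 5
So out = 5

Answer: 5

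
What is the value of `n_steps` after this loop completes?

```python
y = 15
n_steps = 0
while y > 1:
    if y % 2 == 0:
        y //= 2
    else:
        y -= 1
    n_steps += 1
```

Steps to reduce 15 to 1
`n_steps` takes the values: 0 → 1 → 2 → 3 → 4 → 5 → 6

Answer: 6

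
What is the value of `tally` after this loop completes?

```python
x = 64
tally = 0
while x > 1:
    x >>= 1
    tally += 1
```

Count right shifts until 1
`tally` takes the values: 0 → 1 → 2 → 3 → 4 → 5 → 6

Answer: 6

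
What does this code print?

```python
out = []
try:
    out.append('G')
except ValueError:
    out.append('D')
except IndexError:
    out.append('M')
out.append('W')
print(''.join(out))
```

Execution trace: 'G' (try body, no exception) → 'W' (after the try/except). Output: GW

Answer: GW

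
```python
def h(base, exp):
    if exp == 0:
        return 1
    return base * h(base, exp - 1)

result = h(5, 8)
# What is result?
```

h(5, 8) = 5 * 5 * 5 * 5 * 5 * 5 * 5 * 5 = 390625

Answer: 390625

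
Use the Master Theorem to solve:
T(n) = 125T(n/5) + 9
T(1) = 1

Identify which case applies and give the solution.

a=125, b=5, f(n)=9. log_5(125) = 3. Since c=0 < 3, Case 1 applies: T(n) = Θ(n^log_b(a)) = O(n^3).

Answer: O(n^3) - Case 1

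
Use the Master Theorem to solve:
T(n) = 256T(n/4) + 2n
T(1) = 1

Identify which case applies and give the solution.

a=256, b=4, f(n)=2n. log_4(256) = 4. Since c=1 < 4, Case 1 applies: T(n) = Θ(n^log_b(a)) = O(n^4).

Answer: O(n^4) - Case 1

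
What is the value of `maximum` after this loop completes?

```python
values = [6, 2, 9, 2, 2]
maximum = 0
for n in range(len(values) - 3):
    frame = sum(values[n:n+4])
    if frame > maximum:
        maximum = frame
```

Max sum of 4-element window in [6, 2, 9, 2, 2]
`maximum` takes the values: 0 → 19

Answer: 19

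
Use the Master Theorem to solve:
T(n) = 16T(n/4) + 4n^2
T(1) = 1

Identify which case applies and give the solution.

a=16, b=4, f(n)=4n^2. log_4(16) = 2. Since c=2 = 2, Case 2 applies: T(n) = Θ(n^log_b(a) · log n) = O(n^2 log n).

Answer: O(n^2 log n) - Case 2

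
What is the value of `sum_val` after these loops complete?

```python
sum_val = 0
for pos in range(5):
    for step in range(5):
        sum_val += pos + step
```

Sum of all pos+step for pos,step in 5x5
`sum_val` takes the values: 0 → 1 → 3 → 6 → 10 → 11 → 13 → 16 → 20 → 25 → 27 → 30 → 34 → 39 → 45 → 48 → 52 → 57 → 63 → 70 → 74 → 79 → 85 → 92 → 100

Answer: 100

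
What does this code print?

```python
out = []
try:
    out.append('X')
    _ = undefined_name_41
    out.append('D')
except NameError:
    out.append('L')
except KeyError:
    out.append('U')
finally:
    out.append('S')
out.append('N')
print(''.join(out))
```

Execution trace: 'X' (try body) → 'L' (except NameError) → 'S' (finally) → 'N' (after the try/except). Output: XLSN

Answer: XLSN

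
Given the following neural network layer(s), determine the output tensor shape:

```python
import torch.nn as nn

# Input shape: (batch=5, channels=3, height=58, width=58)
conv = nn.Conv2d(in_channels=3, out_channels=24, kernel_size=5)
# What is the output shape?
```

Input: (5, 3, 58, 58) -> Output: (5, 24, 54, 54)

Answer: (5, 24, 54, 54)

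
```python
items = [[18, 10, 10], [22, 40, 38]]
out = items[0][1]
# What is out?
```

Trace:
`items = [[18, 10, 10], [22, 40, 38]]` → items = [[18, 10, 10], [22, 40, 38]]
`out = items[0][1]` → out = 10
So out = 10

Answer: 10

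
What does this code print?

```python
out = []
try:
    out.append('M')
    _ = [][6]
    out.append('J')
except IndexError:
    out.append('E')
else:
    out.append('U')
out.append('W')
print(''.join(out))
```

Execution trace: 'M' (try body) → 'E' (except IndexError) → 'W' (after the try/except). Output: MEW

Answer: MEW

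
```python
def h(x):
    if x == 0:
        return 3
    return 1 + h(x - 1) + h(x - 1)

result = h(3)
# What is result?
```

h(x) = 1 + 2·h(x-1), h(0)=3. Closed form: (3+1)·2^3 - 1 = 31.

Answer: 31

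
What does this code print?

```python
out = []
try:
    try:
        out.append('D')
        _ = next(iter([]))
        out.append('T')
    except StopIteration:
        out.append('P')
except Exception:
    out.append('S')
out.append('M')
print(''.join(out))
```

Execution trace: 'D' (inner try body) → 'P' (inner except StopIteration) → 'M' (after the try/except). Output: DPM

Answer: DPM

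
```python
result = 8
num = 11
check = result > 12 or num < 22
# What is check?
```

Trace:
`result = 8` → result = 8
`num = 11` → num = 11
`check = result > 12 or num < 22` → check = True
So check = True

Answer: True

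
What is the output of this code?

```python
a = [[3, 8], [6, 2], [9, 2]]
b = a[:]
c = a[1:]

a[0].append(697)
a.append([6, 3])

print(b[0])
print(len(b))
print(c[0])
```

Key concept: slice with nested mutation.
Step by step:
`a = [[3, 8], [6, 2], [9, 2]]` → a = [[3, 8], [6, 2], [9, 2]]
`b = a[:]` → b = [[3, 8], [6, 2], [9, 2]]
`c = a[1:]` → c = [[6, 2], [9, 2]]
`a[0].append(697)` → a = [[3, 8, 697], [6, 2], [9, 2]]; b = [[3, 8, 697], [6, 2], [9, 2]]
`a.append([6, 3])` → a = [[3, 8, 697], [6, 2], [9, 2], [6, 3]]
`print(b[0])` → prints [3, 8, 697]
`print(len(b))` → prints 3
`print(c[0])` → prints [6, 2]

Answer:
[3, 8, 697]
3
[6, 2]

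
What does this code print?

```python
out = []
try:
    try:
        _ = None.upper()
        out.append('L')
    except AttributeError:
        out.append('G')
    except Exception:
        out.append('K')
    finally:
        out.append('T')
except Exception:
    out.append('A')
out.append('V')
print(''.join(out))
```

Execution trace: 'G' (inner except AttributeError) → 'T' (inner finally) → 'V' (after the try/except). Output: GTV

Answer: GTV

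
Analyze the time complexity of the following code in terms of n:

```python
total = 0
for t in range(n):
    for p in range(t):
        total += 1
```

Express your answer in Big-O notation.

Each loop level contributes: n × n. Multiplying the contributions gives O(n^2).

Answer: O(n^2)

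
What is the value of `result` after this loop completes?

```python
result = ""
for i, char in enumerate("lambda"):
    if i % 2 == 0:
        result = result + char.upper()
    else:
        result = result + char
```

Uppercase even positions in 'lambda'
`result` takes the values: "" → "L" → "La" → "LaM" → "LaMb" → "LaMbD" → "LaMbDa"

Answer: "LaMbDa"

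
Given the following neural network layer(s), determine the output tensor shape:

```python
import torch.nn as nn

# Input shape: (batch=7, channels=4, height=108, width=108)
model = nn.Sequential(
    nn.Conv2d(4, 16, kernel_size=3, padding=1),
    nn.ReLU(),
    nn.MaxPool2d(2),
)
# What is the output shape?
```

Input: (7, 4, 108, 108) -> after Conv2d: (7, 16, 108, 108) -> after ReLU: (7, 16, 108, 108) -> Output: (7, 16, 54, 54)

Answer: (7, 16, 54, 54)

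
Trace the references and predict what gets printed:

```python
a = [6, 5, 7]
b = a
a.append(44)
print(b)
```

Key concept: basic list aliasing.
Step by step:
`a = [6, 5, 7]` → a = [6, 5, 7]
`b = a` → b = [6, 5, 7] (same object as a)
`a.append(44)` → a = [6, 5, 7, 44] (same object as b); b = [6, 5, 7, 44] (same object as a)
`print(b)` → prints [6, 5, 7, 44]

Answer: [6, 5, 7, 44]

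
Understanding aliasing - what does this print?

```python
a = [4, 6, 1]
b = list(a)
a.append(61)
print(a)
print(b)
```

Key concept: list() constructor creates copy.
Step by step:
`a = [4, 6, 1]` → a = [4, 6, 1]
`b = list(a)` → b = [4, 6, 1]
`a.append(61)` → a = [4, 6, 1, 61]
`print(a)` → prints [4, 6, 1, 61]
`print(b)` → prints [4, 6, 1]

Answer:
[4, 6, 1, 61]
[4, 6, 1]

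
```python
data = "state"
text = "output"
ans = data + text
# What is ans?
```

Trace:
`data = "state"` → data = 'state'
`text = "output"` → text = 'output'
`ans = data + text` → ans = 'stateoutput'
So ans = 'stateoutput'

Answer: 'stateoutput'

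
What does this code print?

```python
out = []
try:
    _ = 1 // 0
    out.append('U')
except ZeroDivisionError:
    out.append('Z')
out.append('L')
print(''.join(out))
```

Execution trace: 'Z' (except ZeroDivisionError) → 'L' (after the try/except). Output: ZL

Answer: ZL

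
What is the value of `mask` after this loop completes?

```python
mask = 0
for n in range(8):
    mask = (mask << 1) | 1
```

Build 8 consecutive 1-bits: 0b11111111
`mask` takes the values: 0 → 1 → 3 → 7 → 15 → 31 → 63 → 127 → 255

Answer: 255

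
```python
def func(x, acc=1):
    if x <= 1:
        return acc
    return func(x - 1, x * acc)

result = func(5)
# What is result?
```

Accumulator trace (n, acc): (5, 1) -> (4, 5) -> (3, 20) -> (2, 60) -> (1, 120) -> return 120

Answer: 120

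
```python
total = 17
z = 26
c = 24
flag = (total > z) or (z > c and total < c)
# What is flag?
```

Trace:
`total = 17` → total = 17
`z = 26` → z = 26
`c = 24` → c = 24
`flag = (total > z) or (z > c and total < c)` → flag = True
So flag = True

Answer: True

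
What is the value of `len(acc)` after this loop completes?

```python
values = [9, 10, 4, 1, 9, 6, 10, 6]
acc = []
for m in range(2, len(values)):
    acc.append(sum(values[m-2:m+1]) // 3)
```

Number of 3-element averages
`acc` takes the values: [] → [7] → [7, 5] → [7, 5, 4] → [7, 5, 4, 5] → [7, 5, 4, 5, 8] → [7, 5, 4, 5, 8, 7]
So `len(acc)` = 6

Answer: 6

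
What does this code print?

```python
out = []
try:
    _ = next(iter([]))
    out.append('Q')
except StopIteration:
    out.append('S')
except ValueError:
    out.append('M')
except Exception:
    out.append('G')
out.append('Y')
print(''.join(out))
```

Execution trace: 'S' (except StopIteration) → 'Y' (after the try/except). Output: SY

Answer: SY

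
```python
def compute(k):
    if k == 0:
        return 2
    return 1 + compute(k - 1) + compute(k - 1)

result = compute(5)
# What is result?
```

compute(k) = 1 + 2·compute(k-1), compute(0)=2. Closed form: (2+1)·2^5 - 1 = 95.

Answer: 95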